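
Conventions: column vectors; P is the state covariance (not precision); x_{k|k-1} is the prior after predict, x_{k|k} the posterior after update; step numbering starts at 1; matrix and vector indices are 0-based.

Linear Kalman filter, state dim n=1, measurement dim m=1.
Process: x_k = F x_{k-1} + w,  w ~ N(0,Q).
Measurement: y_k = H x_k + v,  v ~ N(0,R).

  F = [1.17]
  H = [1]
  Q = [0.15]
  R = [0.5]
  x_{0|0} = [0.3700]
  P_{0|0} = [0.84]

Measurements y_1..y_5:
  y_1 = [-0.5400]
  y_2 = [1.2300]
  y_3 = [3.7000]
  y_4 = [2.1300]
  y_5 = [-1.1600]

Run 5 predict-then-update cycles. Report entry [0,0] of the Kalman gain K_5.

K[0,0] = 0.4968

step 1: x^-=[0.4329]  P^-=[1.2999]  S=[1.7999]  K=[0.7222]  nu=[-0.9729]  x^+=[-0.2697]  P^+=[0.3611]
step 2: x^-=[-0.3156]  P^-=[0.6443]  S=[1.1443]  K=[0.5631]  nu=[1.5456]  x^+=[0.5547]  P^+=[0.2815]
step 3: x^-=[0.6490]  P^-=[0.5354]  S=[1.0354]  K=[0.5171]  nu=[3.0510]  x^+=[2.2266]  P^+=[0.2585]
step 4: x^-=[2.6051]  P^-=[0.5039]  S=[1.0039]  K=[0.5020]  nu=[-0.4751]  x^+=[2.3666]  P^+=[0.2510]
step 5: x^-=[2.7690]  P^-=[0.4936]  S=[0.9936]  K=[0.4968]  nu=[-3.9290]  x^+=[0.8172]  P^+=[0.2484]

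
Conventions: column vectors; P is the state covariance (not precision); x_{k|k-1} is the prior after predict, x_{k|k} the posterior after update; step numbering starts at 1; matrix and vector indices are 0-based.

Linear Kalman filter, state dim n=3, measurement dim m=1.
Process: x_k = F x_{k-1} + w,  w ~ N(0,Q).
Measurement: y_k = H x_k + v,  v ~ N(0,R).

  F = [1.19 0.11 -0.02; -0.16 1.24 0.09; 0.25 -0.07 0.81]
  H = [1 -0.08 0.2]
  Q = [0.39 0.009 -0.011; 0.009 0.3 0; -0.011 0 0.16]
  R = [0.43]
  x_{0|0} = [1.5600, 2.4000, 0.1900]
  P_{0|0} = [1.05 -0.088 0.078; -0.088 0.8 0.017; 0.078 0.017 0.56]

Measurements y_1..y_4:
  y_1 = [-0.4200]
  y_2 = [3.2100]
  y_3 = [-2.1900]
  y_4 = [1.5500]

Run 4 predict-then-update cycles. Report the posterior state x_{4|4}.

x_post = [1.3961, 4.7865, -0.1348]

step 1: x^-=[2.1166, 2.7435, 0.3759]  P^-=[1.8600 -0.2028 0.3674; -0.2028 1.5980 -0.0903; 0.3674 -0.0903 0.6297]  S=[2.5077]  K=[0.7775; -0.1390; 0.1996]  nu=[-2.3923]  x^+=[0.2566, 3.0761, -0.1016]  P^+=[0.3441 0.0683 -0.0218; 0.0683 1.5495 -0.0207; -0.0218 -0.0207 0.5298]
step 2: x^-=[0.6458, 3.7642, -0.2335]  P^-=[0.9153 0.2514 0.0443; 0.2514 2.6645 -0.1060; 0.0443 -0.1060 0.5278]  S=[1.3644]  K=[0.6626; 0.0125; 0.1161]  nu=[2.9120]  x^+=[2.5754, 3.8005, 0.1045]  P^+=[0.3163 0.2401 -0.0606; 0.2401 2.6643 -0.1080; -0.0606 -0.1080 0.5095]
step 3: x^-=[3.4807, 4.3099, 0.4624]  P^-=[0.9365 0.6563 -0.0270; 0.6563 4.2912 -0.2309; -0.0270 -0.2309 0.5064]  S=[1.3058]  K=[0.6728; 0.2043; 0.0710]  nu=[-5.4183]  x^+=[-0.1650, 3.2030, 0.0775]  P^+=[0.3453 0.4768 -0.0894; 0.4768 4.2367 -0.2499; -0.0894 -0.2499 0.4998]
step 4: x^-=[0.1544, 4.0051, -0.2027]  P^-=[1.0607 1.2092 -0.0839; 1.2092 6.5849 -0.4318; -0.0839 -0.4318 0.5057]  S=[1.3398]  K=[0.7069; 0.4449; 0.0386]  nu=[1.7566]  x^+=[1.3961, 4.7865, -0.1348]  P^+=[0.3911 0.7878 -0.1205; 0.7878 6.3197 -0.4548; -0.1205 -0.4548 0.5037]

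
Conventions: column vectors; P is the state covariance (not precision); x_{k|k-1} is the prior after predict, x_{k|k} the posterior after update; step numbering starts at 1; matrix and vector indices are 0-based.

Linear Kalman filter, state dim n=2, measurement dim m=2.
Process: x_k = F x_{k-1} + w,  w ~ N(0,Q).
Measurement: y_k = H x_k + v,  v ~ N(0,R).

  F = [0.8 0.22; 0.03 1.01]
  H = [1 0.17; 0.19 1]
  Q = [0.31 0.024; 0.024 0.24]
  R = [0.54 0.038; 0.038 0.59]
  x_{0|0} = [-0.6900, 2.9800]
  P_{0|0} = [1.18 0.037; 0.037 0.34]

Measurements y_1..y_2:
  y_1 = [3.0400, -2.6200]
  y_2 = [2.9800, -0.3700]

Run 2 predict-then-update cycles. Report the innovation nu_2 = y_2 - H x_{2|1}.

innov = [1.6353, -0.9600]

step 1: x^-=[0.1036, 2.9891]  P^-=[1.0947 0.1580; 0.1580 0.5901]  S=[1.7055 0.5094; 0.5094 1.2797]  K=[0.6494 0.0275; 0.0076 0.4816]  nu=[2.4283, -5.6288]  x^+=[1.5258, 0.2969]  P^+=[0.3563 -0.0268; -0.0268 0.2895]
step 2: x^-=[1.2860, 0.3457]  P^-=[0.5426 0.0750; 0.0750 0.5340]  S=[1.1235 0.3094; 0.3094 1.1721]  K=[0.4879 0.0232; 0.0203 0.4624]  nu=[1.6353, -0.9600]  x^+=[2.0615, -0.0651]  P^+=[0.2675 -0.0186; -0.0186 0.2771]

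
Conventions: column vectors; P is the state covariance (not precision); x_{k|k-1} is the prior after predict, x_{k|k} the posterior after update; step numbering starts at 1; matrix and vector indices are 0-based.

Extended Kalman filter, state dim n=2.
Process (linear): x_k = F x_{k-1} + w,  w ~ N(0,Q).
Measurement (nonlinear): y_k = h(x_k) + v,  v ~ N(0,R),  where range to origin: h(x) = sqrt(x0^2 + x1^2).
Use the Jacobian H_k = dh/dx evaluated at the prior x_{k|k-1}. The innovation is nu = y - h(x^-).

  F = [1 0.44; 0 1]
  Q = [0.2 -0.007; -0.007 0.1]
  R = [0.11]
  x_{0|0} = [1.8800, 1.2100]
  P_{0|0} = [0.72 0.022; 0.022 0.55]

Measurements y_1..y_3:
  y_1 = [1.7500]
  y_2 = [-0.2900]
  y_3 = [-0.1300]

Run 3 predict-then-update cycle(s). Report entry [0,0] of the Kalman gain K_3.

step 1: x^-=[2.4124, 1.2100]  P^-=[1.0458 0.2570; 0.2570 0.6500]  H_jac=[0.8939 0.4483]  S=[1.2823]  K=[0.8189; 0.4064]  nu=[-0.9488]  x^+=[1.6354, 0.8244]  P^+=[0.1859 -0.1698; -0.1698 0.4382]
step 2: x^-=[1.9981, 0.8244]  P^-=[0.3214 0.0160; 0.0160 0.5382]  H_jac=[0.9244 0.3814]  S=[0.4742]  K=[0.6394; 0.4641]  nu=[-2.4515]  x^+=[0.4307, -0.3134]  P^+=[0.1275 -0.1247; -0.1247 0.4361]
step 3: x^-=[0.2928, -0.3134]  P^-=[0.3022 0.0602; 0.0602 0.5361]  H_jac=[0.6828 -0.7306]  S=[0.4770]  K=[0.3404; -0.7349]  nu=[-0.5589]  x^+=[0.1026, 0.0974]  P^+=[0.2469 0.1795; 0.1795 0.2784]

K[0,0] = 0.3404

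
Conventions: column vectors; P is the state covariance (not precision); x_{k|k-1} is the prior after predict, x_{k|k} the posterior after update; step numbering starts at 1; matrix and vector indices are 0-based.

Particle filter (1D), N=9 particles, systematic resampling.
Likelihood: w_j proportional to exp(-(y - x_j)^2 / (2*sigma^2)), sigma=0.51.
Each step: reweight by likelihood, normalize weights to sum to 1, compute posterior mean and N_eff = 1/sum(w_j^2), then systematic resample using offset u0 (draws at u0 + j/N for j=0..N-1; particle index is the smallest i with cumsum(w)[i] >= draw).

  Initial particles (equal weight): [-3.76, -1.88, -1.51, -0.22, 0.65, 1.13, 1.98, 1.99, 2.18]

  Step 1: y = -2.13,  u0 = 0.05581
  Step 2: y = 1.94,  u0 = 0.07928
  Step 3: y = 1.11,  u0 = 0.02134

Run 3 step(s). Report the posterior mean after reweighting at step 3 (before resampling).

post_mean = -1.5100

step 1: w=[0.0044, 0.6467, 0.3483, 0.0007, 0.0000, 0.0000, 0.0000, 0.0000, 0.0000]  mean=-1.7583  Neff=1.8537  idx=[1, 1, 1, 1, 1, 1, 2, 2, 2]
step 2: w=[0.0019, 0.0019, 0.0019, 0.0019, 0.0019, 0.0019, 0.3296, 0.3296, 0.3296]  mean=-1.5142  Neff=3.0683  idx=[6, 6, 6, 7, 7, 7, 8, 8, 8]
step 3: w=[0.1111, 0.1111, 0.1111, 0.1111, 0.1111, 0.1111, 0.1111, 0.1111, 0.1111]  mean=-1.5100  Neff=9.0000  idx=[0, 1, 2, 3, 4, 5, 6, 7, 8]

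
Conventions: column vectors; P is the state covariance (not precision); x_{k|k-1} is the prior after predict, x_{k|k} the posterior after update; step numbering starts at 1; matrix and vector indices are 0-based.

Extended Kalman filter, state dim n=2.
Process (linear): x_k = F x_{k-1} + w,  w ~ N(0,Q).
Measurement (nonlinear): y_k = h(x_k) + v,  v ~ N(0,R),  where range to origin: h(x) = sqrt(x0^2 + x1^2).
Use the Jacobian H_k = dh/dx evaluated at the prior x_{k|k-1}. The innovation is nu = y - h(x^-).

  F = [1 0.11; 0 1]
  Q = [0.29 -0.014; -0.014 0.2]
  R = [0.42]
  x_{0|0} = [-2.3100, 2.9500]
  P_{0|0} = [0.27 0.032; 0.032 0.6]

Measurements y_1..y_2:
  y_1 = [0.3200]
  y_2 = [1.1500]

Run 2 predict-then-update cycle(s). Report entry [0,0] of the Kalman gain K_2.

K[0,0] = -0.4716

step 1: x^-=[-1.9855, 2.9500]  P^-=[0.5743 0.0840; 0.0840 0.8000]  H_jac=[-0.5584 0.8296]  S=[1.0718]  K=[-0.2342; 0.5755]  nu=[-3.2359]  x^+=[-1.2278, 1.0879]  P^+=[0.5155 0.2284; 0.2284 0.4451]
step 2: x^-=[-1.1081, 1.0879]  P^-=[0.8612 0.2634; 0.2634 0.6451]  H_jac=[-0.7136 0.7006]  S=[0.9118]  K=[-0.4716; 0.2895]  nu=[-0.4028]  x^+=[-0.9181, 0.9712]  P^+=[0.6584 0.3879; 0.3879 0.5687]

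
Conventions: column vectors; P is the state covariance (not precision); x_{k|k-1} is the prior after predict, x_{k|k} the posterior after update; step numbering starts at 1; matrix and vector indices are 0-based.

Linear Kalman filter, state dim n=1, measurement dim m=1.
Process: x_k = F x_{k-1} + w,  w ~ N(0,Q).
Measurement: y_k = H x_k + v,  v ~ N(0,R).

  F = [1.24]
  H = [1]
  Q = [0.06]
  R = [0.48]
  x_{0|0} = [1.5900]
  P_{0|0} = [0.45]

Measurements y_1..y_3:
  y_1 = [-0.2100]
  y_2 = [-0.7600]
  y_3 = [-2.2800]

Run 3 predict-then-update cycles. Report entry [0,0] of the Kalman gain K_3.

K[0,0] = 0.4785

step 1: x^-=[1.9716]  P^-=[0.7519]  S=[1.2319]  K=[0.6104]  nu=[-2.1816]  x^+=[0.6400]  P^+=[0.2930]
step 2: x^-=[0.7936]  P^-=[0.5105]  S=[0.9905]  K=[0.5154]  nu=[-1.5536]  x^+=[-0.0071]  P^+=[0.2474]
step 3: x^-=[-0.0088]  P^-=[0.4404]  S=[0.9204]  K=[0.4785]  nu=[-2.2712]  x^+=[-1.0955]  P^+=[0.2297]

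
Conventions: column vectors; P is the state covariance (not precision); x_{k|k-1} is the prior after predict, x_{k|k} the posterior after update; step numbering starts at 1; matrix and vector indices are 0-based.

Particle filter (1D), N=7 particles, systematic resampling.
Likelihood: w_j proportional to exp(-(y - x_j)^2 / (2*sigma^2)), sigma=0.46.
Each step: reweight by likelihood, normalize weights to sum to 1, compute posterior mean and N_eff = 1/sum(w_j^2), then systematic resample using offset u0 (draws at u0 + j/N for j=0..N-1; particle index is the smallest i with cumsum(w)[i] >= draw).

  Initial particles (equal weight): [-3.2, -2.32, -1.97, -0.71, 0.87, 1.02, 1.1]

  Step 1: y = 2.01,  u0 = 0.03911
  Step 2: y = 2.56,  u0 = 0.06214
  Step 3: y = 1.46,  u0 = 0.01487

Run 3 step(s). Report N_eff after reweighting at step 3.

N_eff = 6.9620

step 1: w=[0.0000, 0.0000, 0.0000, 0.0000, 0.1620, 0.3446, 0.4935]  mean=1.0352  Neff=2.5742  idx=[4, 5, 5, 5, 6, 6, 6]
step 2: w=[0.0370, 0.1162, 0.1162, 0.1162, 0.2048, 0.2048, 0.2048]  mean=1.0636  Neff=5.9621  idx=[1, 2, 3, 4, 5, 5, 6]
step 3: w=[0.1307, 0.1307, 0.1307, 0.1520, 0.1520, 0.1520, 0.1520]  mean=1.0686  Neff=6.9620  idx=[0, 1, 2, 3, 4, 5, 6]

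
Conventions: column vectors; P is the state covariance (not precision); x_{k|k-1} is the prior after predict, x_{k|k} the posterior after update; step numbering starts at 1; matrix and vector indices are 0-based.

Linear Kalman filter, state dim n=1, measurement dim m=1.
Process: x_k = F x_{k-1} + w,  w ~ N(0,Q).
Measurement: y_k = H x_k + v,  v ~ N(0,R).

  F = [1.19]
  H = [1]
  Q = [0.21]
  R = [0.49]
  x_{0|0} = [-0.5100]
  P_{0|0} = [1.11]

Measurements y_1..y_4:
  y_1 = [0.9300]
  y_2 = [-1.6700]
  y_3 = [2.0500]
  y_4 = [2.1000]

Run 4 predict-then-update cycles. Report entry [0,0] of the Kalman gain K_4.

step 1: x^-=[-0.6069]  P^-=[1.7819]  S=[2.2719]  K=[0.7843]  nu=[1.5369]  x^+=[0.5985]  P^+=[0.3843]
step 2: x^-=[0.7122]  P^-=[0.7542]  S=[1.2442]  K=[0.6062]  nu=[-2.3822]  x^+=[-0.7318]  P^+=[0.2970]
step 3: x^-=[-0.8709]  P^-=[0.6306]  S=[1.1206]  K=[0.5627]  nu=[2.9209]  x^+=[0.7728]  P^+=[0.2757]
step 4: x^-=[0.9197]  P^-=[0.6005]  S=[1.0905]  K=[0.5507]  nu=[1.1803]  x^+=[1.5696]  P^+=[0.2698]

K[0,0] = 0.5507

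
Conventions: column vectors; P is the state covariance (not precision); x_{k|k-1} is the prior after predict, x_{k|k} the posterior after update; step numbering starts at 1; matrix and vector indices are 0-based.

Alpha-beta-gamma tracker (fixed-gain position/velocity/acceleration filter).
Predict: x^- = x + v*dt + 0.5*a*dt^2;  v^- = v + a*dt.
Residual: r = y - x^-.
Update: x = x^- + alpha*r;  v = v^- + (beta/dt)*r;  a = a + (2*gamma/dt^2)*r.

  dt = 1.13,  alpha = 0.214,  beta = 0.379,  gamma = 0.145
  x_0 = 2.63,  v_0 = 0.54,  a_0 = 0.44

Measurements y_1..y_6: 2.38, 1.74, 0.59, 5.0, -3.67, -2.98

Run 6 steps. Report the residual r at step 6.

step 1: x_pred=3.5211  r=-1.1411  x^+=3.2769  v^+=0.6545  a^+=0.1808
step 2: x_pred=4.1319  r=-2.3919  x^+=3.6201  v^+=0.0566  a^+=-0.3624
step 3: x_pred=3.4526  r=-2.8626  x^+=2.8400  v^+=-1.3131  a^+=-1.0125
step 4: x_pred=0.7098  r=4.2902  x^+=1.6279  v^+=-1.0183  a^+=-0.0382
step 5: x_pred=0.4529  r=-4.1229  x^+=-0.4294  v^+=-2.4442  a^+=-0.9745
step 6: x_pred=-3.8136  r=0.8336  x^+=-3.6352  v^+=-3.2659  a^+=-0.7852

resid = 0.8336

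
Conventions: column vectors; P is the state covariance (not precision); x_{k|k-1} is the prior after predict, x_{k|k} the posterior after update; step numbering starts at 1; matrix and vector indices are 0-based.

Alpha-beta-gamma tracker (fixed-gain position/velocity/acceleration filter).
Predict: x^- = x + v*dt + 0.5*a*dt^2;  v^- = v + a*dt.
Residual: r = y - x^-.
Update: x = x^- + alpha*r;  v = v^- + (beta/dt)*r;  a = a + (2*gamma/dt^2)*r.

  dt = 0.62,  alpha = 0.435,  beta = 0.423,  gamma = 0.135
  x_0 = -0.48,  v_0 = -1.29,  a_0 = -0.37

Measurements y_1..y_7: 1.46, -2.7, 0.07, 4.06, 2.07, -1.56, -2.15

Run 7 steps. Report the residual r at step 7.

step 1: x_pred=-1.3509  r=2.8109  x^+=-0.1282  v^+=0.3984  a^+=1.6044
step 2: x_pred=0.4272  r=-3.1272  x^+=-0.9331  v^+=-0.7405  a^+=-0.5921
step 3: x_pred=-1.5060  r=1.5760  x^+=-0.8205  v^+=-0.0323  a^+=0.5149
step 4: x_pred=-0.7416  r=4.8016  x^+=1.3471  v^+=3.5628  a^+=3.8874
step 5: x_pred=4.3032  r=-2.2332  x^+=3.3318  v^+=4.4494  a^+=2.3188
step 6: x_pred=6.5361  r=-8.0961  x^+=3.0143  v^+=0.3635  a^+=-3.3678
step 7: x_pred=2.5923  r=-4.7423  x^+=0.5294  v^+=-4.9601  a^+=-6.6987

resid = -4.7423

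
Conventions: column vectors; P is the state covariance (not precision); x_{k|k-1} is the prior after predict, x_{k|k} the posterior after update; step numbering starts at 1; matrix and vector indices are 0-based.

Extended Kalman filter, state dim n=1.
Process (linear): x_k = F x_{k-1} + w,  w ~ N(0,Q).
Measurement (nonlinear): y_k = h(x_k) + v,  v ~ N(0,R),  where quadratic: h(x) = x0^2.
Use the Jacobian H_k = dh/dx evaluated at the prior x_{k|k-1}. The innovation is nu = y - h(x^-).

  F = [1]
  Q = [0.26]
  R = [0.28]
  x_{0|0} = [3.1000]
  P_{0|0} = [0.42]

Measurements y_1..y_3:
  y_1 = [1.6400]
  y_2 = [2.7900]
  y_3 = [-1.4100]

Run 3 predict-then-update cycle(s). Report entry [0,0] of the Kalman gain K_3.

K[0,0] = 0.2723

step 1: x^-=[3.1000]  P^-=[0.6800]  H_jac=[6.2000]  S=[26.4192]  K=[0.1596]  nu=[-7.9700]  x^+=[1.8281]  P^+=[0.0072]
step 2: x^-=[1.8281]  P^-=[0.2672]  H_jac=[3.6563]  S=[3.8521]  K=[0.2536]  nu=[-0.5521]  x^+=[1.6881]  P^+=[0.0194]
step 3: x^-=[1.6881]  P^-=[0.2794]  H_jac=[3.3762]  S=[3.4651]  K=[0.2723]  nu=[-4.2597]  x^+=[0.5284]  P^+=[0.0226]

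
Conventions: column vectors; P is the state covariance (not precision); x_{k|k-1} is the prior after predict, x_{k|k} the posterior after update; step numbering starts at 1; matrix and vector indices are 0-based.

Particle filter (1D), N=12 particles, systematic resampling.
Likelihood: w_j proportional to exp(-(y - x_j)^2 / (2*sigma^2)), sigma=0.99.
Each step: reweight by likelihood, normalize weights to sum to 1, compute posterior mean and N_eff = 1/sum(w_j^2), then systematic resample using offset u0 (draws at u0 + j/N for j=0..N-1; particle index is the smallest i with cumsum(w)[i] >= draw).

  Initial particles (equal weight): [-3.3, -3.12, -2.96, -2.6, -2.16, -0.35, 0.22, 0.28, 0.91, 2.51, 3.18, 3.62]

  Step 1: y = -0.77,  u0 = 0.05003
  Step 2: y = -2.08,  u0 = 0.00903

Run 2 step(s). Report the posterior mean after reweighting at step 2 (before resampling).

post_mean = -1.7658

step 1: w=[0.0124, 0.0195, 0.0282, 0.0590, 0.1215, 0.2976, 0.1975, 0.1856, 0.0772, 0.0013, 0.0001, 0.0000]  mean=-0.5358  Neff=5.3312  idx=[2, 4, 4, 5, 5, 5, 6, 6, 6, 7, 7, 8]
step 2: w=[0.1847, 0.2732, 0.2732, 0.0595, 0.0595, 0.0595, 0.0184, 0.0184, 0.0184, 0.0160, 0.0160, 0.0029]  mean=-1.7658  Neff=5.1123  idx=[0, 0, 0, 1, 1, 1, 2, 2, 2, 3, 4, 6]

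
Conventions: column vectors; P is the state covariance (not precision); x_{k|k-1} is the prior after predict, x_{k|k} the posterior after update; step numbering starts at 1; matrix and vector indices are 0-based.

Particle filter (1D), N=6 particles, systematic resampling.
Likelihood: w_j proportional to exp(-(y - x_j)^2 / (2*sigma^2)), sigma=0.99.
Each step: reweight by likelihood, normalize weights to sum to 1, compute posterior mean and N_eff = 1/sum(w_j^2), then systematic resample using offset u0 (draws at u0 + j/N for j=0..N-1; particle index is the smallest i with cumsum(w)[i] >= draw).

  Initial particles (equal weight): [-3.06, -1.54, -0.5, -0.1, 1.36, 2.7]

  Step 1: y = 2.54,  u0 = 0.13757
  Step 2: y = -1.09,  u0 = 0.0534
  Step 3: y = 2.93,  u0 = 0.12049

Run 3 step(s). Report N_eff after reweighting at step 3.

N_eff = 6.0000

step 1: w=[0.0000, 0.0001, 0.0059, 0.0188, 0.3241, 0.6510]  mean=2.1934  Neff=1.8896  idx=[4, 4, 5, 5, 5, 5]
step 2: w=[0.4863, 0.4863, 0.0068, 0.0068, 0.0068, 0.0068]  mean=1.3966  Neff=2.1131  idx=[0, 0, 0, 1, 1, 1]
step 3: w=[0.1667, 0.1667, 0.1667, 0.1667, 0.1667, 0.1667]  mean=1.3600  Neff=6.0000  idx=[0, 1, 2, 3, 4, 5]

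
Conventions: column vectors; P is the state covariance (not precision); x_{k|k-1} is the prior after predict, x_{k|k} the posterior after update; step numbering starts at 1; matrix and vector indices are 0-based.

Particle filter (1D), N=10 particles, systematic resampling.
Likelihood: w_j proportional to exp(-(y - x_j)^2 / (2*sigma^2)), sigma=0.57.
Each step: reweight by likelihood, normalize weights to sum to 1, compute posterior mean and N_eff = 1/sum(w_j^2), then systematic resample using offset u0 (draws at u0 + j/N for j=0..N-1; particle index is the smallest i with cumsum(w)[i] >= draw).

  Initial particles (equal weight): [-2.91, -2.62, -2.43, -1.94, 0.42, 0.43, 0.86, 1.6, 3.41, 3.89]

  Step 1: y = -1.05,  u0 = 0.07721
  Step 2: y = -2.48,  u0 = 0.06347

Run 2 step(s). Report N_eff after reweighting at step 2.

N_eff = 7.6534

step 1: w=[0.0108, 0.0500, 0.1185, 0.6564, 0.0799, 0.0763, 0.0081, 0.0000, 0.0000, 0.0000]  mean=-1.6504  Neff=2.1752  idx=[2, 2, 3, 3, 3, 3, 3, 3, 4, 5]
step 2: w=[0.1711, 0.1711, 0.1096, 0.1096, 0.1096, 0.1096, 0.1096, 0.1096, 0.0000, 0.0000]  mean=-2.1077  Neff=7.6534  idx=[0, 0, 1, 2, 3, 4, 4, 5, 6, 7]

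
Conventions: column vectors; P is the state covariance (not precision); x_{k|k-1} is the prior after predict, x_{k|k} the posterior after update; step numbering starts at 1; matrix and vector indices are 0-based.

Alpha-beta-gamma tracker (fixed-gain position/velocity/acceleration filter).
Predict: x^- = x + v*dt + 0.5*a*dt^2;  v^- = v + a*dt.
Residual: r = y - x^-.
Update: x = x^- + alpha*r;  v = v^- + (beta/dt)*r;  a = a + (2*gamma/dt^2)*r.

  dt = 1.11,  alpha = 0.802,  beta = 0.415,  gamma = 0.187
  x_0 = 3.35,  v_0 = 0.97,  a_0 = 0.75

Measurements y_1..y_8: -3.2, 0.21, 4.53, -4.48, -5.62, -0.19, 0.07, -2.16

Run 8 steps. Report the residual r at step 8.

resid = -4.4251

step 1: x_pred=4.8887  r=-8.0887  x^+=-1.5984  v^+=-1.2217  a^+=-1.7053
step 2: x_pred=-4.0050  r=4.2150  x^+=-0.6246  v^+=-1.5387  a^+=-0.4258
step 3: x_pred=-2.5948  r=7.1248  x^+=3.1193  v^+=0.6524  a^+=1.7369
step 4: x_pred=4.9135  r=-9.3935  x^+=-2.6201  v^+=-0.9316  a^+=-1.1145
step 5: x_pred=-4.3408  r=-1.2792  x^+=-5.3667  v^+=-2.6470  a^+=-1.5028
step 6: x_pred=-9.2306  r=9.0406  x^+=-1.9800  v^+=-0.9350  a^+=1.2415
step 7: x_pred=-2.2531  r=2.3231  x^+=-0.3900  v^+=1.3116  a^+=1.9466
step 8: x_pred=2.2651  r=-4.4251  x^+=-1.2838  v^+=1.8179  a^+=0.6034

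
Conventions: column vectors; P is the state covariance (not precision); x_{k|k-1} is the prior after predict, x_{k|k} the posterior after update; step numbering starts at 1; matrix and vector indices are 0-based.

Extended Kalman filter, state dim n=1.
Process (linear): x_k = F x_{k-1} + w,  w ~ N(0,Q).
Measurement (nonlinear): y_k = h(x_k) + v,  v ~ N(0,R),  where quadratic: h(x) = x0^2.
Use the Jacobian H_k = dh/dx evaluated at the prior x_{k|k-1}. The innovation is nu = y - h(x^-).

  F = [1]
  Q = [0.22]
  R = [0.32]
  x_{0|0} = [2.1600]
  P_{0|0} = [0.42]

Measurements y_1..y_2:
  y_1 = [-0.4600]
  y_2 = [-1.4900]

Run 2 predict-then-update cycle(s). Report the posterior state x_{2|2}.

x_post = [0.0727]

step 1: x^-=[2.1600]  P^-=[0.6400]  H_jac=[4.3200]  S=[12.2639]  K=[0.2254]  nu=[-5.1256]  x^+=[1.0045]  P^+=[0.0167]
step 2: x^-=[1.0045]  P^-=[0.2367]  H_jac=[2.0090]  S=[1.2753]  K=[0.3729]  nu=[-2.4990]  x^+=[0.0727]  P^+=[0.0594]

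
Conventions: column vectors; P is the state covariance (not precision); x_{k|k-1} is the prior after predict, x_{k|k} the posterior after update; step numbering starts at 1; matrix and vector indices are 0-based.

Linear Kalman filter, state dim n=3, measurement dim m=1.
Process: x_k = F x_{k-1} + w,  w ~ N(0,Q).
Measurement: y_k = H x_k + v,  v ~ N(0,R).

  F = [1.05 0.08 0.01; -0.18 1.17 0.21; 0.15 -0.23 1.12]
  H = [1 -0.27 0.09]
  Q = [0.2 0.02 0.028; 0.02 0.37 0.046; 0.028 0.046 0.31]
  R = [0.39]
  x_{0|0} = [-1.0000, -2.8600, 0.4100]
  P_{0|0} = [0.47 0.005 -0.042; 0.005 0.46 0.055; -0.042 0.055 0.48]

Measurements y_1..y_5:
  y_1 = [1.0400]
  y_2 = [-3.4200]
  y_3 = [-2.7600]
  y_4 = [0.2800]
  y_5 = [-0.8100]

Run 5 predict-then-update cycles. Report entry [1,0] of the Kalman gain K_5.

K[1,0] = -0.0109

step 1: x^-=[-1.2747, -3.0801, 0.9670]  P^-=[0.7212 -0.0263 0.0531; -0.0263 1.0642 0.1001; 0.0531 0.1001 0.9042]  S=[1.2150]  K=[0.6034; -0.2507; 0.0885]  nu=[1.3960]  x^+=[-0.4324, -3.4301, 1.0905]  P^+=[0.2789 0.1575 -0.0117; 0.1575 0.9878 0.1270; -0.0117 0.1270 0.8947]
step 2: x^-=[-0.7175, -3.7064, 1.9454]  P^-=[0.5403 0.2539 0.0249; 0.2539 1.7677 0.1796; 0.0249 0.1796 1.4106]  S=[0.9292]  K=[0.5101; -0.2230; 0.1113]  nu=[-3.8783]  x^+=[-2.6958, -2.8416, 1.5140]  P^+=[0.2985 0.3596 -0.0278; 0.3596 1.7215 0.2026; -0.0278 0.2026 1.3991]
step 3: x^-=[-3.0427, -2.5215, 1.9448]  P^-=[0.6004 0.5639 -0.0386; 0.5639 2.7481 0.2422; -0.0386 0.2422 2.0243]  S=[0.8839]  K=[0.5031; -0.1768; 0.0885]  nu=[-0.5731]  x^+=[-3.3311, -2.4202, 1.8941]  P^+=[0.3767 0.6425 -0.0779; 0.6425 2.7205 0.2560; -0.0779 0.2560 2.0174]
step 4: x^-=[-3.6723, -1.8342, 2.1784]  P^-=[0.7396 0.9780 -0.1570; 0.9780 4.0563 0.2540; -0.1570 0.2540 2.7906]  S=[0.8792]  K=[0.5248; -0.1073; 0.0291]  nu=[3.2610]  x^+=[-1.9608, -2.1840, 2.2732]  P^+=[0.4975 1.0275 -0.1704; 1.0275 4.0462 0.2567; -0.1704 0.2567 2.7898]
step 5: x^-=[-2.2108, -1.7250, 2.7542]  P^-=[0.9441 1.5281 -0.3509; 1.5281 5.7542 0.1758; -0.3509 0.1758 3.7743]  S=[0.8872]  K=[0.5634; -0.0109; -0.0662]  nu=[0.6872]  x^+=[-1.8236, -1.7325, 2.7087]  P^+=[0.6624 1.5336 -0.3179; 1.5336 5.7541 0.1752; -0.3179 0.1752 3.7705]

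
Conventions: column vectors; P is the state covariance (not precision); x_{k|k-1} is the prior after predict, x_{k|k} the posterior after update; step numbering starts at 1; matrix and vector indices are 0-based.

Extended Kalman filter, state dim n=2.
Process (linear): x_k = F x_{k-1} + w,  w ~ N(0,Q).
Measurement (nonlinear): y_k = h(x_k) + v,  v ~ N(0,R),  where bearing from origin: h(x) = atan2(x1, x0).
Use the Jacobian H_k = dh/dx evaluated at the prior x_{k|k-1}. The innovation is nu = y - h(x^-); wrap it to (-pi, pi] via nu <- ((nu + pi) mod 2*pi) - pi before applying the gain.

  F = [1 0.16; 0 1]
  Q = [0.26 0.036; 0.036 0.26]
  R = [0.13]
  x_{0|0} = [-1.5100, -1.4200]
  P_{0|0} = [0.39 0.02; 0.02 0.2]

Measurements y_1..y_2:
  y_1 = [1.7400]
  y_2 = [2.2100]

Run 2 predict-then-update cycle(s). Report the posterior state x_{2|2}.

x_post = [-2.8599, 0.8495]

step 1: x^-=[-1.7372, -1.4200]  P^-=[0.6615 0.0880; 0.0880 0.4600]  H_jac=[0.2821 -0.3451]  S=[0.2203]  K=[0.7092; -0.6079]  nu=[-2.0869]  x^+=[-3.2173, -0.1513]  P^+=[0.5507 0.1830; 0.1830 0.3786]
step 2: x^-=[-3.2415, -0.1513]  P^-=[0.8790 0.2795; 0.2795 0.6386]  H_jac=[0.0144 -0.3078]  S=[0.1882]  K=[-0.3901; -1.0231]  nu=[-0.9782]  x^+=[-2.8599, 0.8495]  P^+=[0.8503 0.2044; 0.2044 0.4416]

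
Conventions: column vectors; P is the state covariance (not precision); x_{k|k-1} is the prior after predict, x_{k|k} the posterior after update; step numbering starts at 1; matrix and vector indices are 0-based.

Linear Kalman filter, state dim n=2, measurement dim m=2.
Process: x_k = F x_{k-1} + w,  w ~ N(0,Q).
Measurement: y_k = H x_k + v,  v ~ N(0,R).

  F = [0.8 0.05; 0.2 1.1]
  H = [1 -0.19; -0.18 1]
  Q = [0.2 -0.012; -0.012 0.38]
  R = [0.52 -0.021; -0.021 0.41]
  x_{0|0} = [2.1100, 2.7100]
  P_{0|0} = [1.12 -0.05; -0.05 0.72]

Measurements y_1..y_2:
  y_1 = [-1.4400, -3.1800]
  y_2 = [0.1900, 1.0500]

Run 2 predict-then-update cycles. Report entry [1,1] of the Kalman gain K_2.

step 1: x^-=[1.8235, 3.4030]  P^-=[0.9146 0.1623; 0.1623 1.2740]  S=[1.4189 -0.2598; -0.2598 1.6552]  K=[0.6410 0.0992; 0.0839 0.7652]  nu=[-2.6169, -6.2548]  x^+=[-0.4746, -1.6029]  P^+=[0.3483 0.0899; 0.0899 0.3282]
step 2: x^-=[-0.4598, -1.8581]  P^-=[0.4309 0.1418; 0.1418 0.8306]  S=[0.9270 -0.1097; -0.1097 1.2035]  K=[0.4469 0.0941; 0.0626 0.6746]  nu=[0.2968, 2.8253]  x^+=[-0.0612, 0.0666]  P^+=[0.2443 0.0732; 0.0732 0.2885]

K[1,1] = 0.6746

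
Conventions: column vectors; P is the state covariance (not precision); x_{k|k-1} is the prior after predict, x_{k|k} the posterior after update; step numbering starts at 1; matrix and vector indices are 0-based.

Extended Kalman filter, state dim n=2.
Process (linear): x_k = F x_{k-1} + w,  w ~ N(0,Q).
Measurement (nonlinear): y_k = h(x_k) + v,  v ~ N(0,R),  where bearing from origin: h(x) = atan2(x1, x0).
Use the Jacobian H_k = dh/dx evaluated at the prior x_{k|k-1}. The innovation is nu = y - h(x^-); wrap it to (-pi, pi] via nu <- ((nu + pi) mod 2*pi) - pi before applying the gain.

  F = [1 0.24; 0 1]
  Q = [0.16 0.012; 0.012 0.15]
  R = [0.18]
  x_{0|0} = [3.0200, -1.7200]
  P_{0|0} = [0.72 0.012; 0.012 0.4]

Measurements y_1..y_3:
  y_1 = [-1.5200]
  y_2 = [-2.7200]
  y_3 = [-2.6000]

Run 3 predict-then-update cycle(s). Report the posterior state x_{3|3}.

x_post = [-1.7289, -2.9974]

step 1: x^-=[2.6072, -1.7200]  P^-=[0.9088 0.1200; 0.1200 0.5500]  H_jac=[0.1763 0.2672]  S=[0.2588]  K=[0.7429; 0.6496]  nu=[-0.9368]  x^+=[1.9112, -2.3286]  P^+=[0.7659 -0.0049; -0.0049 0.4408]
step 2: x^-=[1.3524, -2.3286]  P^-=[0.9490 0.1129; 0.1129 0.5908]  H_jac=[0.3211 0.1865]  S=[0.3119]  K=[1.0444; 0.4694]  nu=[-1.6754]  x^+=[-0.3975, -3.1150]  P^+=[0.6087 -0.0401; -0.0401 0.5220]
step 3: x^-=[-1.1451, -3.1150]  P^-=[0.7795 0.0972; 0.0972 0.6720]  H_jac=[0.2828 -0.1040]  S=[0.2439]  K=[0.8625; -0.1737]  nu=[-0.6769]  x^+=[-1.7289, -2.9974]  P^+=[0.5981 0.1338; 0.1338 0.6647]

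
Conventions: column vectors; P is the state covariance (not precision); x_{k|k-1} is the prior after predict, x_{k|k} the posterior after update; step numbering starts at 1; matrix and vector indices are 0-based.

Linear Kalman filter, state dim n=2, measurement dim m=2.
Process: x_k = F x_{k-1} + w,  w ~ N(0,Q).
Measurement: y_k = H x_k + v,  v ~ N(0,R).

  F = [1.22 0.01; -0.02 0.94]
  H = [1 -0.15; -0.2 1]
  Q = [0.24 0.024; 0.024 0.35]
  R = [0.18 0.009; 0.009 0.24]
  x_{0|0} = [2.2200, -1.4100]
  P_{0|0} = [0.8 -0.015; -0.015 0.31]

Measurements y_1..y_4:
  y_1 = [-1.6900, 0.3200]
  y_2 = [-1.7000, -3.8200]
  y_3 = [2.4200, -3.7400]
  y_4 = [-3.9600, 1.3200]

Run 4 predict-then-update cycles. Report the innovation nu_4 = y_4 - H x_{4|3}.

step 1: x^-=[2.6943, -1.3698]  P^-=[1.4304 -0.0098; -0.0098 0.6248]  S=[1.6274 -0.3809; -0.3809 0.9259]  K=[0.8908 0.0469; 0.1049 0.7201]  nu=[-4.5898, 2.2287]  x^+=[-1.2899, -0.2466]  P^+=[0.1687 0.0530; 0.0530 0.1844]
step 2: x^-=[-1.5761, -0.2060]  P^-=[0.4924 0.0824; 0.0824 0.5110]  S=[0.6592 -0.0813; -0.0813 0.7377]  K=[0.7356 0.0592; 0.0926 0.6805]  nu=[-0.1548, -3.9292]  x^+=[-1.9227, -2.8942]  P^+=[0.1403 0.0489; 0.0489 0.1739]
step 3: x^-=[-2.3746, -2.6821]  P^-=[0.4500 0.0783; 0.0783 0.5019]  S=[0.6178 -0.0757; -0.0757 0.7286]  K=[0.7165 0.0583; 0.0877 0.6765]  nu=[4.3923, -1.5328]  x^+=[0.6831, -3.3339]  P^+=[0.1367 0.0478; 0.0478 0.1727]
step 4: x^-=[0.8001, -3.1475]  P^-=[0.4446 0.0771; 0.0771 0.5009]  S=[0.6127 -0.0757; -0.0757 0.7278]  K=[0.7139 0.0579; 0.0866 0.6760]  nu=[-5.2322, 4.6276]  x^+=[-2.6669, -0.4727]  P^+=[0.1362 0.0476; 0.0476 0.1725]

innov = [-5.2322, 4.6276]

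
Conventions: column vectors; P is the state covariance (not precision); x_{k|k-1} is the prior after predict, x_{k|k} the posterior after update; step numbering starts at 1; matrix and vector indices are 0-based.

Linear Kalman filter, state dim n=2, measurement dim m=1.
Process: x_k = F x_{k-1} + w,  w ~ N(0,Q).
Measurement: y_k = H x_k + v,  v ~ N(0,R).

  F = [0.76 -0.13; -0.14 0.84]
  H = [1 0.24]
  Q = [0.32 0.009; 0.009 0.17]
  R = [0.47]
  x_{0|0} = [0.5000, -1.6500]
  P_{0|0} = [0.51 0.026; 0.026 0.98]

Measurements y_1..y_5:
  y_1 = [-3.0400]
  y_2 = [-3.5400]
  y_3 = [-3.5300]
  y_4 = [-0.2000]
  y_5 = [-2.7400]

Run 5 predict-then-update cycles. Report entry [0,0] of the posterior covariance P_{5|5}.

P_post[0,0] = 0.2962

step 1: x^-=[0.5945, -1.4560]  P^-=[0.6260 -0.1352; -0.1352 0.8654]  S=[1.0809]  K=[0.5491; 0.0671]  nu=[-3.2851]  x^+=[-1.2093, -1.6763]  P^+=[0.3001 -0.1750; -0.1750 0.8605]
step 2: x^-=[-0.7012, -1.2388]  P^-=[0.5425 -0.2318; -0.2318 0.8242]  S=[0.9487]  K=[0.5132; -0.0358]  nu=[-2.5415]  x^+=[-2.0054, -1.1477]  P^+=[0.2926 -0.2144; -0.2144 0.8230]
step 3: x^-=[-1.3749, -0.6833]  P^-=[0.5453 -0.2528; -0.2528 0.8069]  S=[0.9404]  K=[0.5153; -0.0629]  nu=[-1.9911]  x^+=[-2.4010, -0.5582]  P^+=[0.2956 -0.2223; -0.2223 0.8031]
step 4: x^-=[-1.7522, -0.1327]  P^-=[0.5482 -0.2561; -0.2561 0.7948]  S=[0.9411]  K=[0.5172; -0.0695]  nu=[1.5840]  x^+=[-0.9329, -0.2427]  P^+=[0.2965 -0.2223; -0.2223 0.7902]
step 5: x^-=[-0.6774, -0.0733]  P^-=[0.5485 -0.2548; -0.2548 0.7857]  S=[0.9415]  K=[0.5177; -0.0704]  nu=[-2.0450]  x^+=[-1.7360, 0.0706]  P^+=[0.2962 -0.2205; -0.2205 0.7810]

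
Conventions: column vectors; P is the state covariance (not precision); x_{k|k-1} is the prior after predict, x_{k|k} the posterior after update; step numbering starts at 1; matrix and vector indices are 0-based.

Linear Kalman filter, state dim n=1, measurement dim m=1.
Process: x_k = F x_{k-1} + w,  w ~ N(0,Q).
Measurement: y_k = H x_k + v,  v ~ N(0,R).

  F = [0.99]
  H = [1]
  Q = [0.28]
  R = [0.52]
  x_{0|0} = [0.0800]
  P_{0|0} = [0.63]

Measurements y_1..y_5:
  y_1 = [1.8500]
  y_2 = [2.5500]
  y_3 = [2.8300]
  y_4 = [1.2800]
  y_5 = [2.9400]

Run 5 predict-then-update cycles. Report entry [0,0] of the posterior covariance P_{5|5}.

step 1: x^-=[0.0792]  P^-=[0.8975]  S=[1.4175]  K=[0.6331]  nu=[1.7708]  x^+=[1.2004]  P^+=[0.3292]
step 2: x^-=[1.1884]  P^-=[0.6027]  S=[1.1227]  K=[0.5368]  nu=[1.3616]  x^+=[1.9193]  P^+=[0.2791]
step 3: x^-=[1.9001]  P^-=[0.5536]  S=[1.0736]  K=[0.5156]  nu=[0.9299]  x^+=[2.3796]  P^+=[0.2681]
step 4: x^-=[2.3558]  P^-=[0.5428]  S=[1.0628]  K=[0.5107]  nu=[-1.0758]  x^+=[1.8064]  P^+=[0.2656]
step 5: x^-=[1.7883]  P^-=[0.5403]  S=[1.0603]  K=[0.5096]  nu=[1.1517]  x^+=[2.3752]  P^+=[0.2650]

P_post[0,0] = 0.2650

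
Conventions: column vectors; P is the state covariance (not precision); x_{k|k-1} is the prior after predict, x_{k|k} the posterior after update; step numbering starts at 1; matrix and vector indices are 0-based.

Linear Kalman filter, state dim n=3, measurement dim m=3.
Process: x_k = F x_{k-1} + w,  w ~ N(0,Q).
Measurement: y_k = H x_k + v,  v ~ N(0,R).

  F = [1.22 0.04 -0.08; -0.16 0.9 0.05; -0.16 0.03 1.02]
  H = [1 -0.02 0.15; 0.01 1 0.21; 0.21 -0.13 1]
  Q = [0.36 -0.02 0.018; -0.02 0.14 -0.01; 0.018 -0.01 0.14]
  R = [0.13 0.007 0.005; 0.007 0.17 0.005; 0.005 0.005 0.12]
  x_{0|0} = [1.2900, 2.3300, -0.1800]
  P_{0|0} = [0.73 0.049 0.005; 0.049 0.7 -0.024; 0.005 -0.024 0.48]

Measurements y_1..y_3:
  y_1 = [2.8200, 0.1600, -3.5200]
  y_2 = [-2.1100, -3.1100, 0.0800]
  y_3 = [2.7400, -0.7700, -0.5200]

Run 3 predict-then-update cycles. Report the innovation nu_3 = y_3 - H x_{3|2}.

innov = [3.5497, 0.8758, 0.7498]

step 1: x^-=[1.6814, 1.8816, -0.3201]  P^-=[1.4547 -0.0837 -0.1560; -0.0837 0.7105 0.0219; -0.1560 0.0219 0.6551]  S=[1.5561 -0.0855 0.2601; -0.0855 0.9164 0.0486; 0.2601 0.0486 0.7847]  K=[0.9374 -0.0181 -0.1052; 0.0100 0.7891 -0.1645; -0.1715 0.1117 0.8395]  nu=[1.2242, -1.6712, -3.3084]  x^+=[3.2074, 1.1193, -3.4942]  P^+=[0.1264 0.0087 -0.0334; 0.0087 0.1334 -0.0002; -0.0334 -0.0002 0.1074]
step 2: x^-=[4.2373, 0.3195, -4.0436]  P^-=[0.5564 -0.0332 -0.0571; -0.0332 0.2495 0.0065; -0.0571 0.0065 0.2659]  S=[0.6767 -0.0284 0.1077; -0.0284 0.4331 0.0259; 0.1077 0.0259 0.3908]  K=[0.8186 -0.0343 -0.0593; -0.0114 0.5849 -0.1198; -0.1294 0.0937 0.6771]  nu=[-5.7344, -2.6227, 3.2753]  x^+=[-0.5613, -1.5411, -1.3296]  P^+=[0.1098 0.0039 -0.0258; 0.0039 0.0986 0.0005; -0.0258 0.0005 0.0865]
step 3: x^-=[-0.6401, -1.3637, -1.3127]  P^-=[0.5296 -0.0359 -0.0426; -0.0359 0.2222 0.0042; -0.0426 0.0042 0.2413]  S=[0.6537 -0.0289 0.1137; -0.0289 0.4038 0.0222; 0.1137 0.0222 0.3714]  K=[0.8081 -0.0376 -0.0478; -0.0162 0.5568 -0.1151; -0.1200 0.0902 0.6555]  nu=[3.5497, 0.8758, 0.7498]  x^+=[2.1595, -1.0198, -1.1679]  P^+=[0.1082 0.0030 -0.0242; 0.0030 0.0938 0.0005; -0.0242 0.0005 0.0837]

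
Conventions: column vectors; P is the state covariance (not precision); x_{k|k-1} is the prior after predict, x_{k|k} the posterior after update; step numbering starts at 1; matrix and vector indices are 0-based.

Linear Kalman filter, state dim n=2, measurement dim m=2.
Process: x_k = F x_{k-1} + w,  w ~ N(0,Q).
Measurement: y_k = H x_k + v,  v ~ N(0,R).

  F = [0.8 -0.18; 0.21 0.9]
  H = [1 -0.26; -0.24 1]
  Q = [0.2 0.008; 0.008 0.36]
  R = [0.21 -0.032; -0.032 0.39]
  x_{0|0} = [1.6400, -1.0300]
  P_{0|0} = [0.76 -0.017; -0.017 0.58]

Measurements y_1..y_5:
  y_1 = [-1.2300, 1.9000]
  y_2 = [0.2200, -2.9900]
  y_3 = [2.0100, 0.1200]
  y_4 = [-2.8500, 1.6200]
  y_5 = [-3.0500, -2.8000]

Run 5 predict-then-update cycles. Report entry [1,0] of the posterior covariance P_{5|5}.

P_post[1,0] = 0.0456

step 1: x^-=[1.4974, -0.5826]  P^-=[0.7101 0.0301; 0.0301 0.8569]  S=[0.9624 -0.3932; -0.3932 1.2733]  K=[0.7836 0.1318; 0.0829 0.6929]  nu=[-2.8789, 2.8420]  x^+=[-0.3839, 1.1479]  P^+=[0.1783 0.0691; 0.0691 0.2842]
step 2: x^-=[-0.5137, 0.9525]  P^-=[0.3034 0.0391; 0.0391 0.6242]  S=[0.5353 -0.2256; -0.2256 1.0129]  K=[0.5891 0.0979; 0.0283 0.6133]  nu=[0.9814, -4.0658]  x^+=[-0.3336, -1.5131]  P^+=[0.1340 0.0515; 0.0515 0.2506]
step 3: x^-=[0.0055, -1.4319]  P^-=[0.2790 0.0250; 0.0250 0.5884]  S=[0.5158 -0.2254; -0.2254 0.9824]  K=[0.5665 0.0872; 0.0121 0.5956]  nu=[1.6322, 1.5532]  x^+=[1.0656, -0.4870]  P^+=[0.1283 0.0467; 0.0467 0.2431]
step 4: x^-=[0.9402, -0.2146]  P^-=[0.2765 0.0220; 0.0220 0.5802]  S=[0.5143 -0.2258; -0.2258 0.9756]  K=[0.5639 0.0851; 0.0092 0.5915]  nu=[-3.8460, 2.0602]  x^+=[-1.0534, 0.9685]  P^+=[0.1276 0.0458; 0.0458 0.2414]
step 5: x^-=[-1.0170, 0.6505]  P^-=[0.2763 0.0216; 0.0216 0.5784]  S=[0.5142 -0.2258; -0.2258 0.9740]  K=[0.5637 0.0847; 0.0088 0.5906]  nu=[-1.8639, -3.6946]  x^+=[-2.3806, -1.5479]  P^+=[0.1275 0.0456; 0.0456 0.2410]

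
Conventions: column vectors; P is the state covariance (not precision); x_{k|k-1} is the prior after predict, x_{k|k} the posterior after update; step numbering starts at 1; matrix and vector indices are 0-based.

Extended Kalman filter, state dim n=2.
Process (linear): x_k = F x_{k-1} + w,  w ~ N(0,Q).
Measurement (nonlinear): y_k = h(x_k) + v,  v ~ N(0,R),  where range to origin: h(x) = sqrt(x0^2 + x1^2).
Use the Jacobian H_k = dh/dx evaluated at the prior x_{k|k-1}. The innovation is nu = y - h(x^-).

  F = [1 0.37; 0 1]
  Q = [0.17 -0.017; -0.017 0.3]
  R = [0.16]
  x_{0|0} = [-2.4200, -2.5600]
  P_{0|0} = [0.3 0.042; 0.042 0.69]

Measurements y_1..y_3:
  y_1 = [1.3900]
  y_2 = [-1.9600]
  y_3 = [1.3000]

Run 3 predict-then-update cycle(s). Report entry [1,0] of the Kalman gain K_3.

K[1,0] = 0.8379

step 1: x^-=[-3.3672, -2.5600]  P^-=[0.5955 0.2803; 0.2803 0.9900]  H_jac=[-0.7961 -0.6052]  S=[1.1701]  K=[-0.5501; -0.7028]  nu=[-2.8399]  x^+=[-1.8049, -0.5643]  P^+=[0.2414 -0.1721; -0.1721 0.4121]
step 2: x^-=[-2.0137, -0.5643]  P^-=[0.3405 -0.0366; -0.0366 0.7121]  H_jac=[-0.9629 -0.2698]  S=[0.5085]  K=[-0.6253; -0.3086]  nu=[-4.0512]  x^+=[0.5195, 0.6858]  P^+=[0.1417 -0.1347; -0.1347 0.6637]
step 3: x^-=[0.7733, 0.6858]  P^-=[0.3028 0.0939; 0.0939 0.9637]  H_jac=[0.7482 0.6635]  S=[0.8470]  K=[0.3410; 0.8379]  nu=[0.2664]  x^+=[0.8641, 0.9090]  P^+=[0.2043 -0.1482; -0.1482 0.3691]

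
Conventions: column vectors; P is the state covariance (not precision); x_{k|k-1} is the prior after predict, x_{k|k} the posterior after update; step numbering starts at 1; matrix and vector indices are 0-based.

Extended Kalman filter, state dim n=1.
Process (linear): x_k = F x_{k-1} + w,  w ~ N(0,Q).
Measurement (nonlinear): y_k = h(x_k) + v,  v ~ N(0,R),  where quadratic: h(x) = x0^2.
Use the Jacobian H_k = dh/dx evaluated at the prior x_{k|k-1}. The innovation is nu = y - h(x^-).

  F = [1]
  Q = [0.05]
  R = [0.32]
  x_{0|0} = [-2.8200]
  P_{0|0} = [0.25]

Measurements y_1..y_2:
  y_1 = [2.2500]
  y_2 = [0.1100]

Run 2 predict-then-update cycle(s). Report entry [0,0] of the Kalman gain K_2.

step 1: x^-=[-2.8200]  P^-=[0.3000]  H_jac=[-5.6400]  S=[9.8629]  K=[-0.1716]  nu=[-5.7024]  x^+=[-1.8417]  P^+=[0.0097]
step 2: x^-=[-1.8417]  P^-=[0.0597]  H_jac=[-3.6835]  S=[1.1305]  K=[-0.1946]  nu=[-3.2820]  x^+=[-1.2029]  P^+=[0.0169]

K[0,0] = -0.1946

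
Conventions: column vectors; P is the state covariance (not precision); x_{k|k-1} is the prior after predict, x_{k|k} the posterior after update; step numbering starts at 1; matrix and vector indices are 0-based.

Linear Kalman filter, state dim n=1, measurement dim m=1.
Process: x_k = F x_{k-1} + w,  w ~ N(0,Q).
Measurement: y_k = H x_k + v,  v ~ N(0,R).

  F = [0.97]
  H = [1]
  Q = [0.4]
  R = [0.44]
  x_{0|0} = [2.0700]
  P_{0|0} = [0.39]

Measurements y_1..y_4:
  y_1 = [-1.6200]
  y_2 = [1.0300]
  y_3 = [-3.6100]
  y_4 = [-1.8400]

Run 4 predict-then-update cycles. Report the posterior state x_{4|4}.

x_post = [-1.8623]

step 1: x^-=[2.0079]  P^-=[0.7670]  S=[1.2070]  K=[0.6354]  nu=[-3.6279]  x^+=[-0.2974]  P^+=[0.2796]
step 2: x^-=[-0.2885]  P^-=[0.6631]  S=[1.1031]  K=[0.6011]  nu=[1.3185]  x^+=[0.5041]  P^+=[0.2645]
step 3: x^-=[0.4889]  P^-=[0.6489]  S=[1.0889]  K=[0.5959]  nu=[-4.0989]  x^+=[-1.9536]  P^+=[0.2622]
step 4: x^-=[-1.8950]  P^-=[0.6467]  S=[1.0867]  K=[0.5951]  nu=[0.0550]  x^+=[-1.8623]  P^+=[0.2618]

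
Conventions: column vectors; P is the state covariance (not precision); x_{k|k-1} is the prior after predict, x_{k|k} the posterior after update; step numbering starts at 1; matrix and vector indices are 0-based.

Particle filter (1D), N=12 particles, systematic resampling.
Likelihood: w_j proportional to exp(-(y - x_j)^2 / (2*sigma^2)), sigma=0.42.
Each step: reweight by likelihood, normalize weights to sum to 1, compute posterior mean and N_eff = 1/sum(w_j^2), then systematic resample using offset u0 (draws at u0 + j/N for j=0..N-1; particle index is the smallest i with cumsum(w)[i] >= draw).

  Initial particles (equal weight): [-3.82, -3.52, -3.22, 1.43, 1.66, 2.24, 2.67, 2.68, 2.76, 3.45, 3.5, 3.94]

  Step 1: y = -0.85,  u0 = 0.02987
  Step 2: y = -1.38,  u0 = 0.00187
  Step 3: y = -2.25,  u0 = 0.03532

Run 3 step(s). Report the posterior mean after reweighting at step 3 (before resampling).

post_mean = -3.2200

step 1: w=[0.0000, 0.0031, 0.2256, 0.7387, 0.0325, 0.0000, 0.0000, 0.0000, 0.0000, 0.0000, 0.0000, 0.0000]  mean=0.3730  Neff=1.6731  idx=[2, 2, 2, 3, 3, 3, 3, 3, 3, 3, 3, 3]
step 2: w=[0.3333, 0.3333, 0.3333, 0.0000, 0.0000, 0.0000, 0.0000, 0.0000, 0.0000, 0.0000, 0.0000, 0.0000]  mean=-3.2200  Neff=3.0001  idx=[0, 0, 0, 0, 1, 1, 1, 1, 2, 2, 2, 2]
step 3: w=[0.0833, 0.0833, 0.0833, 0.0833, 0.0833, 0.0833, 0.0833, 0.0833, 0.0833, 0.0833, 0.0833, 0.0833]  mean=-3.2200  Neff=12.0000  idx=[0, 1, 2, 3, 4, 5, 6, 7, 8, 9, 10, 11]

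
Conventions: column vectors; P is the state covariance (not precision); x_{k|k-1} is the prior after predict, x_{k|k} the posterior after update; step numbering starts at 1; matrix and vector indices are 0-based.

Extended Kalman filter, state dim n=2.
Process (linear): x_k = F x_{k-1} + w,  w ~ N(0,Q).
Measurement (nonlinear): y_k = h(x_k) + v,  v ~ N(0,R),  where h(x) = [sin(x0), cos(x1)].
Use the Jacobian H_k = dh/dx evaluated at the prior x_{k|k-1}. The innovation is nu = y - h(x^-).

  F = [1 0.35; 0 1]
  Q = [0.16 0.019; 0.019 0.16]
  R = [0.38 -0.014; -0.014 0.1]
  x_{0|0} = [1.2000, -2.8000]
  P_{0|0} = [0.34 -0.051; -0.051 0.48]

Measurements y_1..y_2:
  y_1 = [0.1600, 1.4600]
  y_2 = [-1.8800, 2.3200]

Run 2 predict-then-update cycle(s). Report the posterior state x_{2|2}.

step 1: x^-=[0.2200, -2.8000]  P^-=[0.5231 0.1360; 0.1360 0.6400]  H_jac=[0.9759 0.0000; 0.0000 0.3350]  S=[0.8782 0.0305; 0.0305 0.1718]  K=[0.5756 0.1631; 0.1085 1.2285]  nu=[-0.0582, 2.4022]  x^+=[0.5783, 0.1449]  P^+=[0.2218 0.0246; 0.0246 0.3622]
step 2: x^-=[0.6290, 0.1449]  P^-=[0.4434 0.1704; 0.1704 0.5222]  H_jac=[0.8086 0.0000; 0.0000 -0.1444]  S=[0.6699 -0.0339; -0.0339 0.1109]  K=[0.5322 -0.0592; 0.1740 -0.6269]  nu=[-2.4683, 1.3305]  x^+=[-0.7635, -1.1185]  P^+=[0.2511 0.0926; 0.0926 0.4510]

x_post = [-0.7635, -1.1185]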